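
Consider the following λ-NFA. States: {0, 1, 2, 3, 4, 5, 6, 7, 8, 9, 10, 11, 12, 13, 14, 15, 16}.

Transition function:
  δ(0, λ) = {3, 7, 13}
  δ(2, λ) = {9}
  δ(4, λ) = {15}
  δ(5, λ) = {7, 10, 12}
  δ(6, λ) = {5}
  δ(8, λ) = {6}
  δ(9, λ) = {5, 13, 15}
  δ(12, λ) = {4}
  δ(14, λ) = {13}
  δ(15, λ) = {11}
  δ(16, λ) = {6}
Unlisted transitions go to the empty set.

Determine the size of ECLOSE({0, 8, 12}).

Start with {0, 8, 12}.
From 0 via λ: add 3, 7, 13.
From 8 via λ: add 6.
From 12 via λ: add 4.
From 4 via λ: add 15.
From 6 via λ: add 5.
From 5 via λ: add 10.
From 15 via λ: add 11.
λ-closure = {0, 3, 4, 5, 6, 7, 8, 10, 11, 12, 13, 15}, which has 12 states.

12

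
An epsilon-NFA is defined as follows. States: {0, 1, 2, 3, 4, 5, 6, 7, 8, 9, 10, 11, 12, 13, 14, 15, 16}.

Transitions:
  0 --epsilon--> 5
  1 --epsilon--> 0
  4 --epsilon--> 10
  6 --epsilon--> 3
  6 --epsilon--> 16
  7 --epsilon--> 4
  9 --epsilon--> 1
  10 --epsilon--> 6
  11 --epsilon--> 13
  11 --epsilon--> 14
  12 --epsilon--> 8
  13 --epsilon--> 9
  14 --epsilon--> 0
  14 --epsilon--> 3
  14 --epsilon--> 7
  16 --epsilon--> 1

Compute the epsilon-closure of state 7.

{0, 1, 3, 4, 5, 6, 7, 10, 16}

Start with {7}.
From 7 via epsilon: add 4.
From 4 via epsilon: add 10.
From 10 via epsilon: add 6.
From 6 via epsilon: add 3, 16.
From 16 via epsilon: add 1.
From 1 via epsilon: add 0.
From 0 via epsilon: add 5.
No new states can be added; the closed set is {0, 1, 3, 4, 5, 6, 7, 10, 16}.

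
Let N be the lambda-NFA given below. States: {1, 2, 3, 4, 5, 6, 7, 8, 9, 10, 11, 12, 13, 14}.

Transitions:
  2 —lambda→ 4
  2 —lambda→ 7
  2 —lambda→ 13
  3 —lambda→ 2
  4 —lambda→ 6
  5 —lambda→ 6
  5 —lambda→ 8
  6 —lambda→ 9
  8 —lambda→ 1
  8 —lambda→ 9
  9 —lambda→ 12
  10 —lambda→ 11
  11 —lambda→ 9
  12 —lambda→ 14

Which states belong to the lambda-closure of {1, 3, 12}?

Start with {1, 3, 12}.
From 3 via lambda: add 2.
From 12 via lambda: add 14.
From 2 via lambda: add 4, 7, 13.
From 4 via lambda: add 6.
From 6 via lambda: add 9.
No new states can be added; the closed set is {1, 2, 3, 4, 6, 7, 9, 12, 13, 14}.

{1, 2, 3, 4, 6, 7, 9, 12, 13, 14}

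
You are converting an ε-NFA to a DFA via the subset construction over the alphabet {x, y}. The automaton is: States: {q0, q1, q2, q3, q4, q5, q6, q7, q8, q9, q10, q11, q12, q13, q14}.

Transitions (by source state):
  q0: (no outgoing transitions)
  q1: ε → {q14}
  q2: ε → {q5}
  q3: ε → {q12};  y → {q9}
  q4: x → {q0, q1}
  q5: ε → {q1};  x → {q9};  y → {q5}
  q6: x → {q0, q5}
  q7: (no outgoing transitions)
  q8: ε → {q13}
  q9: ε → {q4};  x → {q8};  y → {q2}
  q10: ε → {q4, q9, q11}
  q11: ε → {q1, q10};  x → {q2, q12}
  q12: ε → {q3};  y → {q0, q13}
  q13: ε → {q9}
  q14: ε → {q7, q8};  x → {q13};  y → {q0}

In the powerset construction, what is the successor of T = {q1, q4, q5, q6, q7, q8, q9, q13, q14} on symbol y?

{q0, q1, q2, q4, q5, q7, q8, q9, q13, q14}

q5 on y → {q5}.
q9 on y → {q2}.
q14 on y → {q0}.
No y-transition from q1, q4, q6, q7, q8, q13.
Union after reading y: {q0, q2, q5}.
Now take the ε-closure:
From q5 via ε: add q1.
From q1 via ε: add q14.
From q14 via ε: add q7, q8.
From q8 via ε: add q13.
From q13 via ε: add q9.
From q9 via ε: add q4.
No new states can be added; the closed set is {q0, q1, q2, q4, q5, q7, q8, q9, q13, q14}.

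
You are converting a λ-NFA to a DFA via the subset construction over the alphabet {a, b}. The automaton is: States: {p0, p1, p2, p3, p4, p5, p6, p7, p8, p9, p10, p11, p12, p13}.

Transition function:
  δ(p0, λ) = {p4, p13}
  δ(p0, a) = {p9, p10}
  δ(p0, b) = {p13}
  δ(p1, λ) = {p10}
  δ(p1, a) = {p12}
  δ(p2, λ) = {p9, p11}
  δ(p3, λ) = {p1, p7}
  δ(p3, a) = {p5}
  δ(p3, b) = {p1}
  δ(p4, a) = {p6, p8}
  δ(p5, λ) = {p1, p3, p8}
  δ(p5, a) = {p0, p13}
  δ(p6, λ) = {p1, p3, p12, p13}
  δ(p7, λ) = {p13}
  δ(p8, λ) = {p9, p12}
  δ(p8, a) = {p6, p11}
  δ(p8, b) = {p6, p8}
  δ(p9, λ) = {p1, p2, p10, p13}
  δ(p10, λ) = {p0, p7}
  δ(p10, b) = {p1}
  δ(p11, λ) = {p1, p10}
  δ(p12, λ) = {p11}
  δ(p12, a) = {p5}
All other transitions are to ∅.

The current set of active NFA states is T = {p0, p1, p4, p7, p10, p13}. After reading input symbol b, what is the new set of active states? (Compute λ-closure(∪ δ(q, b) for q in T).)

p0 on b → {p13}.
p10 on b → {p1}.
No b-transition from p1, p4, p7, p13.
Union after reading b: {p1, p13}.
Now take the λ-closure:
From p1 via λ: add p10.
From p10 via λ: add p0, p7.
From p0 via λ: add p4.
No new states can be added; the closed set is {p0, p1, p4, p7, p10, p13}.

{p0, p1, p4, p7, p10, p13}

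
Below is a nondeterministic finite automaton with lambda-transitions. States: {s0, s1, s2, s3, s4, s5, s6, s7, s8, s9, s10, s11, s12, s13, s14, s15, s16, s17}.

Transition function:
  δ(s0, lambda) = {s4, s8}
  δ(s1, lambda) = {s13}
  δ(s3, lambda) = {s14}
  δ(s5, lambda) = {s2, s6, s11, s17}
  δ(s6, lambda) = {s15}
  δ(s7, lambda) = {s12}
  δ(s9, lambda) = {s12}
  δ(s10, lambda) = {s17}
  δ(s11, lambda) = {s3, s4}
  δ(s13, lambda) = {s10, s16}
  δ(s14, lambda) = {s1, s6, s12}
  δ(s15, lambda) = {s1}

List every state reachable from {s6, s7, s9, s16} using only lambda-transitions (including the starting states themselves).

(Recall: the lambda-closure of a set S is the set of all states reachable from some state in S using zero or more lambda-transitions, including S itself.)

{s1, s6, s7, s9, s10, s12, s13, s15, s16, s17}

Start with {s6, s7, s9, s16}.
From s6 via lambda: add s15.
From s7 via lambda: add s12.
From s15 via lambda: add s1.
From s1 via lambda: add s13.
From s13 via lambda: add s10.
From s10 via lambda: add s17.
No new states can be added; the closed set is {s1, s6, s7, s9, s10, s12, s13, s15, s16, s17}.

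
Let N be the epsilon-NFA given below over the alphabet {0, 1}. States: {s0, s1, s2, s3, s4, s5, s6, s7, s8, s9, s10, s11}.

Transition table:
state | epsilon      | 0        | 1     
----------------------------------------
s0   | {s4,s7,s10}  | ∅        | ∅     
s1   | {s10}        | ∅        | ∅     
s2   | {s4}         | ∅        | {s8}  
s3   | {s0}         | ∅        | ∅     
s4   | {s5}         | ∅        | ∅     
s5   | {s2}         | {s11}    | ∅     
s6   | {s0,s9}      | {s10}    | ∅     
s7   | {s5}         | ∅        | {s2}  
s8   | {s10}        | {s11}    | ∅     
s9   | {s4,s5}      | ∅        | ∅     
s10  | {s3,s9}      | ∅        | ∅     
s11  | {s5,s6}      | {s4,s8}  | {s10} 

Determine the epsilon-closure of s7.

Start with {s7}.
From s7 via epsilon: add s5.
From s5 via epsilon: add s2.
From s2 via epsilon: add s4.
No new states can be added; the closed set is {s2, s4, s5, s7}.

{s2, s4, s5, s7}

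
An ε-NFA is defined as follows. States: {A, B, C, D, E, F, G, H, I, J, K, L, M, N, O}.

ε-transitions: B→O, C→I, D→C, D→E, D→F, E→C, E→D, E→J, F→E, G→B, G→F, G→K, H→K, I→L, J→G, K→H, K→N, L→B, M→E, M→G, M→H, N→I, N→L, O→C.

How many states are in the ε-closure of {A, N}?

7

Start with {A, N}.
From N via ε: add I, L.
From L via ε: add B.
From B via ε: add O.
From O via ε: add C.
ε-closure = {A, B, C, I, L, N, O}, which has 7 states.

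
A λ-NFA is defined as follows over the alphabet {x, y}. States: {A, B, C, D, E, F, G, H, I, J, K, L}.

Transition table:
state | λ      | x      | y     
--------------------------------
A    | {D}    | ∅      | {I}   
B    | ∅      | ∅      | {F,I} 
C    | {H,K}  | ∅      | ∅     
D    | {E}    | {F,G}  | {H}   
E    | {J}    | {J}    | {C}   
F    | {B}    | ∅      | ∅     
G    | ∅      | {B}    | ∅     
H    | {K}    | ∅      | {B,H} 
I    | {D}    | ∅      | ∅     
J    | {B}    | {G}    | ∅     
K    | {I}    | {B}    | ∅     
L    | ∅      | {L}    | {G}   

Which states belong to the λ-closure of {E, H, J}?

{B, D, E, H, I, J, K}

Start with {E, H, J}.
From H via λ: add K.
From J via λ: add B.
From K via λ: add I.
From I via λ: add D.
No new states can be added; the closed set is {B, D, E, H, I, J, K}.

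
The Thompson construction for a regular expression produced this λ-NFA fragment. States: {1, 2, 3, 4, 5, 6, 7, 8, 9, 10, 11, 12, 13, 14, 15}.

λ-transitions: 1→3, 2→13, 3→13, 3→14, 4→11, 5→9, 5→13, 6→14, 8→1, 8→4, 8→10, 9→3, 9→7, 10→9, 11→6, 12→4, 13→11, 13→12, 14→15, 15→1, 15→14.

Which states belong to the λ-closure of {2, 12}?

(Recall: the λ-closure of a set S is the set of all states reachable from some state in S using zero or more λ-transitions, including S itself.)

Start with {2, 12}.
From 2 via λ: add 13.
From 12 via λ: add 4.
From 4 via λ: add 11.
From 11 via λ: add 6.
From 6 via λ: add 14.
From 14 via λ: add 15.
From 15 via λ: add 1.
From 1 via λ: add 3.
No new states can be added; the closed set is {1, 2, 3, 4, 6, 11, 12, 13, 14, 15}.

{1, 2, 3, 4, 6, 11, 12, 13, 14, 15}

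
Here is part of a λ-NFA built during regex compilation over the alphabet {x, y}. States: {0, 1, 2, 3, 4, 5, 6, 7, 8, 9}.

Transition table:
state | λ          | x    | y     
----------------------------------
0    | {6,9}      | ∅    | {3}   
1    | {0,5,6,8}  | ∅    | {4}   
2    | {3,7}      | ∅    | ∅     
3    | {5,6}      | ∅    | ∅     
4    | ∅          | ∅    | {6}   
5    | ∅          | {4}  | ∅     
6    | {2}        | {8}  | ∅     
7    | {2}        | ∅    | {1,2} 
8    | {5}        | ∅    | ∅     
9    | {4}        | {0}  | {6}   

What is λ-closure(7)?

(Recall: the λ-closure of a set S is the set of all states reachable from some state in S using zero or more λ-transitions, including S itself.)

{2, 3, 5, 6, 7}

Start with {7}.
From 7 via λ: add 2.
From 2 via λ: add 3.
From 3 via λ: add 5, 6.
No new states can be added; the closed set is {2, 3, 5, 6, 7}.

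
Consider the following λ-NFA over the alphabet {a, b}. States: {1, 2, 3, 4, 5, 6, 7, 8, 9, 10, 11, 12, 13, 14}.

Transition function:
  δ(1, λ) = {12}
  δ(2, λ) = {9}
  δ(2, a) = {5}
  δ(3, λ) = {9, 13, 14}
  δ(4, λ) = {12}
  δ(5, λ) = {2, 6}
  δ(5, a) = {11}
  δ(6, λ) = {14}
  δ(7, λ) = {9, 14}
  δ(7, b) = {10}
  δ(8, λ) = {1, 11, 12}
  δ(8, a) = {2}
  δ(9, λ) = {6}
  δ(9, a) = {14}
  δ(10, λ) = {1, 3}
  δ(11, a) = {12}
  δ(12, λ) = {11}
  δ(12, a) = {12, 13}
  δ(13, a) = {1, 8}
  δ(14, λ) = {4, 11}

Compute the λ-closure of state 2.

{2, 4, 6, 9, 11, 12, 14}

Start with {2}.
From 2 via λ: add 9.
From 9 via λ: add 6.
From 6 via λ: add 14.
From 14 via λ: add 4, 11.
From 4 via λ: add 12.
No new states can be added; the closed set is {2, 4, 6, 9, 11, 12, 14}.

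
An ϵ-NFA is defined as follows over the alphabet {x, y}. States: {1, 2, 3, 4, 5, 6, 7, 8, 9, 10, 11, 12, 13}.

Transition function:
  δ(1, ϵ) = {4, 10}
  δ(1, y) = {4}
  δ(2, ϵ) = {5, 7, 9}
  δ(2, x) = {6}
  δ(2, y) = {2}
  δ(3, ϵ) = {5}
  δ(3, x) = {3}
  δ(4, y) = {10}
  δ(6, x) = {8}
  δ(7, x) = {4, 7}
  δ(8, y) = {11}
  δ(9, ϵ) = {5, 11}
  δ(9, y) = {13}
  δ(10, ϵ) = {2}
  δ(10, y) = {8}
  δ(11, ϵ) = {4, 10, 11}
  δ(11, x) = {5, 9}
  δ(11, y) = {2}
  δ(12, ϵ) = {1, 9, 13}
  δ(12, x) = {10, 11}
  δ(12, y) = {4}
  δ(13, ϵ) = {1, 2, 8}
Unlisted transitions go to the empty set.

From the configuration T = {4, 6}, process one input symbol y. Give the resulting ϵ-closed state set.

{2, 4, 5, 7, 9, 10, 11}

4 on y → {10}.
No y-transition from 6.
Union after reading y: {10}.
Now take the ϵ-closure:
From 10 via ϵ: add 2.
From 2 via ϵ: add 5, 7, 9.
From 9 via ϵ: add 11.
From 11 via ϵ: add 4.
No new states can be added; the closed set is {2, 4, 5, 7, 9, 10, 11}.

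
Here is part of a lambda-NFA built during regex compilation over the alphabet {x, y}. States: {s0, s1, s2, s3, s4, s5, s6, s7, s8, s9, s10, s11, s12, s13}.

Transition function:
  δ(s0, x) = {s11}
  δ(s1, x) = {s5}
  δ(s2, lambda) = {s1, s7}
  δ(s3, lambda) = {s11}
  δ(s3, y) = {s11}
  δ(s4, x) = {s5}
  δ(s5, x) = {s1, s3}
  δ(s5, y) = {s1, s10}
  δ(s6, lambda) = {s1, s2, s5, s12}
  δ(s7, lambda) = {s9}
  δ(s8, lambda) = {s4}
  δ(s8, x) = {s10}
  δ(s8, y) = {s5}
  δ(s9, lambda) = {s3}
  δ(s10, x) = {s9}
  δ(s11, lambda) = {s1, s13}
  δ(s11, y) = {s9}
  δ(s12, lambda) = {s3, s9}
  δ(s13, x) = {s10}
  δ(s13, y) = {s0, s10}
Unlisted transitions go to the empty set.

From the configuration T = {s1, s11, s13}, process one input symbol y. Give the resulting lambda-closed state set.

s11 on y → {s9}.
s13 on y → {s0, s10}.
No y-transition from s1.
Union after reading y: {s0, s9, s10}.
Now take the lambda-closure:
From s9 via lambda: add s3.
From s3 via lambda: add s11.
From s11 via lambda: add s1, s13.
No new states can be added; the closed set is {s0, s1, s3, s9, s10, s11, s13}.

{s0, s1, s3, s9, s10, s11, s13}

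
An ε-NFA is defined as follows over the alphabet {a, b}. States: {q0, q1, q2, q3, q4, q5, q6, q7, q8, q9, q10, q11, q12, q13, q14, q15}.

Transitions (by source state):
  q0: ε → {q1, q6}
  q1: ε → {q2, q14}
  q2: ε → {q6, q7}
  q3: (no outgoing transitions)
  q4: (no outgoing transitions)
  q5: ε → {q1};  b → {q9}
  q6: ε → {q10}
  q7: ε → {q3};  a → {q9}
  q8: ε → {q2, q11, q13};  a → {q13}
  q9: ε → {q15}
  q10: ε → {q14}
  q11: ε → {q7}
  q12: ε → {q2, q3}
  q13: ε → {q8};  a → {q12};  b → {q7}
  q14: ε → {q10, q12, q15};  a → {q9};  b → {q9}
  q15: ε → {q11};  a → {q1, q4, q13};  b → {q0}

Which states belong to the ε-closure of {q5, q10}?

Start with {q5, q10}.
From q5 via ε: add q1.
From q10 via ε: add q14.
From q1 via ε: add q2.
From q14 via ε: add q12, q15.
From q2 via ε: add q6, q7.
From q12 via ε: add q3.
From q15 via ε: add q11.
No new states can be added; the closed set is {q1, q2, q3, q5, q6, q7, q10, q11, q12, q14, q15}.

{q1, q2, q3, q5, q6, q7, q10, q11, q12, q14, q15}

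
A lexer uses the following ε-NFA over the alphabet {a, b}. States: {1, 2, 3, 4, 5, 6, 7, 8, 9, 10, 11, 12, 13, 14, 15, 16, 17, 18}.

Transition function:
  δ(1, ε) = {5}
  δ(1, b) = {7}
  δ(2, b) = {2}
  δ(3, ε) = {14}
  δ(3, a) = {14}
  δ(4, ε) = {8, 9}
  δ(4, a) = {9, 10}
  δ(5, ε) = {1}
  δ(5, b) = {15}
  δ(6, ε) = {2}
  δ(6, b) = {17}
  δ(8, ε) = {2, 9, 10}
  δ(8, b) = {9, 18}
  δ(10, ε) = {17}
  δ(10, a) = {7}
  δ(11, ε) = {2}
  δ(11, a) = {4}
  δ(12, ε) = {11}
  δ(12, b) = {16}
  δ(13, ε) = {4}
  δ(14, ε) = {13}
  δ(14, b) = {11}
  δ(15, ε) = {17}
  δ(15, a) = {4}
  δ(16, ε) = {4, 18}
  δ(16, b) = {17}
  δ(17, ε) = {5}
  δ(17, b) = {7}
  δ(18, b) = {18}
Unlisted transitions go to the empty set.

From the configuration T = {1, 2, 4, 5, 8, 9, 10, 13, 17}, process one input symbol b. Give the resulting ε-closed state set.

1 on b → {7}.
2 on b → {2}.
5 on b → {15}.
8 on b → {9, 18}.
17 on b → {7}.
No b-transition from 4, 9, 10, 13.
Union after reading b: {2, 7, 9, 15, 18}.
Now take the ε-closure:
From 15 via ε: add 17.
From 17 via ε: add 5.
From 5 via ε: add 1.
No new states can be added; the closed set is {1, 2, 5, 7, 9, 15, 17, 18}.

{1, 2, 5, 7, 9, 15, 17, 18}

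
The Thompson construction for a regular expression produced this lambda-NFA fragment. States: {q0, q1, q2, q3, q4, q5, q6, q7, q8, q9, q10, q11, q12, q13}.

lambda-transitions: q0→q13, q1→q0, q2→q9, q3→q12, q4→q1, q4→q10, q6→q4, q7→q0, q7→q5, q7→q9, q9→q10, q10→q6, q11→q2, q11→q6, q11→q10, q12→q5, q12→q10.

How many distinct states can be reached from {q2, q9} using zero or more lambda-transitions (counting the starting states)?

8

Start with {q2, q9}.
From q9 via lambda: add q10.
From q10 via lambda: add q6.
From q6 via lambda: add q4.
From q4 via lambda: add q1.
From q1 via lambda: add q0.
From q0 via lambda: add q13.
lambda-closure = {q0, q1, q2, q4, q6, q9, q10, q13}, which has 8 states.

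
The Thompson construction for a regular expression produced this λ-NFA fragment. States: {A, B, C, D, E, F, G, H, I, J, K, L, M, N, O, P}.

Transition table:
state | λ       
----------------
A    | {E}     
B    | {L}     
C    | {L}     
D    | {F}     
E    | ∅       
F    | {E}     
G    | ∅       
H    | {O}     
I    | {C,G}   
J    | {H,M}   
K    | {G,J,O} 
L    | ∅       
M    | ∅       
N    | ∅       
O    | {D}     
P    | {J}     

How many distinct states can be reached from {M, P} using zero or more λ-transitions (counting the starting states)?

Start with {M, P}.
From P via λ: add J.
From J via λ: add H.
From H via λ: add O.
From O via λ: add D.
From D via λ: add F.
From F via λ: add E.
λ-closure = {D, E, F, H, J, M, O, P}, which has 8 states.

8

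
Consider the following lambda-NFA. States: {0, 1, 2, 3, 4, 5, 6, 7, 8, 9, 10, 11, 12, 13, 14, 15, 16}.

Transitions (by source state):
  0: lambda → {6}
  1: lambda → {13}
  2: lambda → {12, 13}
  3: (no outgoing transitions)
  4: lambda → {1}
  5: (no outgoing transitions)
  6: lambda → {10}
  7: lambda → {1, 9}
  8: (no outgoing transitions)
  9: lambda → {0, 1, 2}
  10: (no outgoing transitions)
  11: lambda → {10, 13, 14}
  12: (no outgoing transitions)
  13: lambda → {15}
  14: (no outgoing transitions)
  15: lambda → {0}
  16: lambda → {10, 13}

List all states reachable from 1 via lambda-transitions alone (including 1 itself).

{0, 1, 6, 10, 13, 15}

Start with {1}.
From 1 via lambda: add 13.
From 13 via lambda: add 15.
From 15 via lambda: add 0.
From 0 via lambda: add 6.
From 6 via lambda: add 10.
No new states can be added; the closed set is {0, 1, 6, 10, 13, 15}.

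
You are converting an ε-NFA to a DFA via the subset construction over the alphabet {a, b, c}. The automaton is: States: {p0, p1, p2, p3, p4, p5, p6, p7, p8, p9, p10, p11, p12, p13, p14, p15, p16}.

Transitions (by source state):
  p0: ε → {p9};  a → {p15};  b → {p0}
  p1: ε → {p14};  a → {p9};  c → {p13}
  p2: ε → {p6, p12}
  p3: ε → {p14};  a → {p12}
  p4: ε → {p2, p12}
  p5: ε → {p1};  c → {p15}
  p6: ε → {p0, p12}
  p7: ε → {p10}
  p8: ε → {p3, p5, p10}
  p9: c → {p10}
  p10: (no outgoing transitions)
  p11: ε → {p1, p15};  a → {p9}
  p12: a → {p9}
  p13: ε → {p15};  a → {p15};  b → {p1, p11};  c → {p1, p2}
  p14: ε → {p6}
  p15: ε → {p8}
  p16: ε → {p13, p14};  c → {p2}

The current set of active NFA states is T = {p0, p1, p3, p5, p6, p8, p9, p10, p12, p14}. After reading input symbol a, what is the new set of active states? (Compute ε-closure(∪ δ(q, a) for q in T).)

p0 on a → {p15}.
p1 on a → {p9}.
p3 on a → {p12}.
p12 on a → {p9}.
No a-transition from p5, p6, p8, p9, p10, p14.
Union after reading a: {p9, p12, p15}.
Now take the ε-closure:
From p15 via ε: add p8.
From p8 via ε: add p3, p5, p10.
From p3 via ε: add p14.
From p5 via ε: add p1.
From p14 via ε: add p6.
From p6 via ε: add p0.
No new states can be added; the closed set is {p0, p1, p3, p5, p6, p8, p9, p10, p12, p14, p15}.

{p0, p1, p3, p5, p6, p8, p9, p10, p12, p14, p15}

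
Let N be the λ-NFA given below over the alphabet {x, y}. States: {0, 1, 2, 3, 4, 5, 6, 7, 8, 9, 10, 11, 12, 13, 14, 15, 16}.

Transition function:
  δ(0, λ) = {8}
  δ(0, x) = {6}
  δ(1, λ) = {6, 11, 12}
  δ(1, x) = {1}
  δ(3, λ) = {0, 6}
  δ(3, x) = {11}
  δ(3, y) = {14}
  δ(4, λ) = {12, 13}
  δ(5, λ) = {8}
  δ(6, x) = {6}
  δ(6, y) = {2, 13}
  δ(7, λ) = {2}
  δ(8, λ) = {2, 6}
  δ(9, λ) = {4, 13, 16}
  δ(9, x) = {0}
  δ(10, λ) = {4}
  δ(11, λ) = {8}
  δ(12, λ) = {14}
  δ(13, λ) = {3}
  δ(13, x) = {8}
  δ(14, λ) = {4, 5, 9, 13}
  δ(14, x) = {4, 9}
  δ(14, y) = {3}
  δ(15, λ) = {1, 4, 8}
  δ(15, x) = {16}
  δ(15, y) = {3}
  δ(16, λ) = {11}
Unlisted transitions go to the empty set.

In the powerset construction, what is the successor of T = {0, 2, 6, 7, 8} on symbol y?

6 on y → {2, 13}.
No y-transition from 0, 2, 7, 8.
Union after reading y: {2, 13}.
Now take the λ-closure:
From 13 via λ: add 3.
From 3 via λ: add 0, 6.
From 0 via λ: add 8.
No new states can be added; the closed set is {0, 2, 3, 6, 8, 13}.

{0, 2, 3, 6, 8, 13}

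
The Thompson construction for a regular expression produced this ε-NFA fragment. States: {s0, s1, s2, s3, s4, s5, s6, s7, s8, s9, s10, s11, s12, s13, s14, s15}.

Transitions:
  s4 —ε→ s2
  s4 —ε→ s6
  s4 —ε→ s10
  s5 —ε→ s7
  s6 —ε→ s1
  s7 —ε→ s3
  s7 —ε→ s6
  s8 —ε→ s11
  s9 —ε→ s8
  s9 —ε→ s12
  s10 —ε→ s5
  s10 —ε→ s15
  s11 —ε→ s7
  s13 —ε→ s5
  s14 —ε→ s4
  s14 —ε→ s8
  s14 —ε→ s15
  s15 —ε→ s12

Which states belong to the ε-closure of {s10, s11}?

Start with {s10, s11}.
From s10 via ε: add s5, s15.
From s11 via ε: add s7.
From s7 via ε: add s3, s6.
From s15 via ε: add s12.
From s6 via ε: add s1.
No new states can be added; the closed set is {s1, s3, s5, s6, s7, s10, s11, s12, s15}.

{s1, s3, s5, s6, s7, s10, s11, s12, s15}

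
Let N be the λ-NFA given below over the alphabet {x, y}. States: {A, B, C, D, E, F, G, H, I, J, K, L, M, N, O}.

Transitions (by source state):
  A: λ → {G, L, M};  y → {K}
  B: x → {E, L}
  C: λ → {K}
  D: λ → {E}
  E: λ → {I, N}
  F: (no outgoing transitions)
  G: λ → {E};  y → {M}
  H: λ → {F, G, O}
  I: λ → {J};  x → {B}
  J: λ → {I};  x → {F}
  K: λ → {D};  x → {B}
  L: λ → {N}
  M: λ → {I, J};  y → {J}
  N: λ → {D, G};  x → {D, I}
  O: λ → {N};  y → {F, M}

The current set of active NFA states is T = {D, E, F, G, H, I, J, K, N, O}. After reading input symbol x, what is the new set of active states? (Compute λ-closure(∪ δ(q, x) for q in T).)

I on x → {B}.
J on x → {F}.
K on x → {B}.
N on x → {D, I}.
No x-transition from D, E, F, G, H, O.
Union after reading x: {B, D, F, I}.
Now take the λ-closure:
From D via λ: add E.
From I via λ: add J.
From E via λ: add N.
From N via λ: add G.
No new states can be added; the closed set is {B, D, E, F, G, I, J, N}.

{B, D, E, F, G, I, J, N}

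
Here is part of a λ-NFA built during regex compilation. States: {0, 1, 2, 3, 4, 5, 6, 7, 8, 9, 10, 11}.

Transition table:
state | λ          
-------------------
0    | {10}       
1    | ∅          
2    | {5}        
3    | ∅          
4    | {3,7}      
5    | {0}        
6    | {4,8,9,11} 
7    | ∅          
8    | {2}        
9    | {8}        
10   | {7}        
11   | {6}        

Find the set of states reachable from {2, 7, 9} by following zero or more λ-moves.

Start with {2, 7, 9}.
From 2 via λ: add 5.
From 9 via λ: add 8.
From 5 via λ: add 0.
From 0 via λ: add 10.
No new states can be added; the closed set is {0, 2, 5, 7, 8, 9, 10}.

{0, 2, 5, 7, 8, 9, 10}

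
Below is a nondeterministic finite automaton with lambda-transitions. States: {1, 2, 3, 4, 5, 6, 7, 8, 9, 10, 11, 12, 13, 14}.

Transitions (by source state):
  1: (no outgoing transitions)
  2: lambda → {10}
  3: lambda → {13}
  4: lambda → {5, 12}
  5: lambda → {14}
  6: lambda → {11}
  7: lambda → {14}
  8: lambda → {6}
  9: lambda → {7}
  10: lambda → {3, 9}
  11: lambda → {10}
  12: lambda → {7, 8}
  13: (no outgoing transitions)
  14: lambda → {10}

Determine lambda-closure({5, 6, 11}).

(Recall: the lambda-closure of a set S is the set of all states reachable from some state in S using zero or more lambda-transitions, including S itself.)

Start with {5, 6, 11}.
From 5 via lambda: add 14.
From 11 via lambda: add 10.
From 10 via lambda: add 3, 9.
From 3 via lambda: add 13.
From 9 via lambda: add 7.
No new states can be added; the closed set is {3, 5, 6, 7, 9, 10, 11, 13, 14}.

{3, 5, 6, 7, 9, 10, 11, 13, 14}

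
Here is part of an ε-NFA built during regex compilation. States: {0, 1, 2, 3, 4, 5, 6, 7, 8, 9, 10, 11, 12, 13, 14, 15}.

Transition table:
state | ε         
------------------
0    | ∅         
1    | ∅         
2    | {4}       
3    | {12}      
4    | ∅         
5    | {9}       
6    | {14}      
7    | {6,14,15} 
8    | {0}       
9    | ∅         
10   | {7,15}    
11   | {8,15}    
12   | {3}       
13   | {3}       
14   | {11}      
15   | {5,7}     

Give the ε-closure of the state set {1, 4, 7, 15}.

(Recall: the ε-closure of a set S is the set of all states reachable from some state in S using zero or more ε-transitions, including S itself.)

{0, 1, 4, 5, 6, 7, 8, 9, 11, 14, 15}

Start with {1, 4, 7, 15}.
From 7 via ε: add 6, 14.
From 15 via ε: add 5.
From 5 via ε: add 9.
From 14 via ε: add 11.
From 11 via ε: add 8.
From 8 via ε: add 0.
No new states can be added; the closed set is {0, 1, 4, 5, 6, 7, 8, 9, 11, 14, 15}.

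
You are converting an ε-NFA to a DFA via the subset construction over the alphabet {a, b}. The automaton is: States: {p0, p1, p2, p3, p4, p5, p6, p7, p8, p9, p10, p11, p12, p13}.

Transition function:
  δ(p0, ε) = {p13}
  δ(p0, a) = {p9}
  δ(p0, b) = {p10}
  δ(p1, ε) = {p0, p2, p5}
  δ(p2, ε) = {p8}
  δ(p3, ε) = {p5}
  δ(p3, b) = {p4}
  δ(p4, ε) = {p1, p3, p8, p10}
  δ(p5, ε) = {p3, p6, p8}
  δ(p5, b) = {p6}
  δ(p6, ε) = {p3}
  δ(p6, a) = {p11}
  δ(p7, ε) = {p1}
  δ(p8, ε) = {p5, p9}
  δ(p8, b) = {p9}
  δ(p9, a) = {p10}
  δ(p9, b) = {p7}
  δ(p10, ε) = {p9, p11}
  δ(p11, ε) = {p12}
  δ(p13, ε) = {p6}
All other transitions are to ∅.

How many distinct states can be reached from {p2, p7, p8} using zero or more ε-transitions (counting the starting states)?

Start with {p2, p7, p8}.
From p7 via ε: add p1.
From p8 via ε: add p5, p9.
From p1 via ε: add p0.
From p5 via ε: add p3, p6.
From p0 via ε: add p13.
ε-closure = {p0, p1, p2, p3, p5, p6, p7, p8, p9, p13}, which has 10 states.

10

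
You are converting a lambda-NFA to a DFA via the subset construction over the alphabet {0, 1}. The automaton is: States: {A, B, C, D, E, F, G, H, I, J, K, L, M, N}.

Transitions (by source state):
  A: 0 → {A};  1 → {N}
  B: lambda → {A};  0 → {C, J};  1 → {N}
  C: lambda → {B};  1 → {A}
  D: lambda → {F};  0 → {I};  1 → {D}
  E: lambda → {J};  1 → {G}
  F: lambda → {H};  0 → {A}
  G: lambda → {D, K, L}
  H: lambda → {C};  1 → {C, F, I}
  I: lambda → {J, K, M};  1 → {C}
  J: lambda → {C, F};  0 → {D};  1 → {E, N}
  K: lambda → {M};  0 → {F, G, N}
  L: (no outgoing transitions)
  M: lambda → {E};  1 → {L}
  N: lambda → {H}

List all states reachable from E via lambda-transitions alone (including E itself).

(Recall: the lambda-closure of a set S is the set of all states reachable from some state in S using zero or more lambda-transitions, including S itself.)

{A, B, C, E, F, H, J}

Start with {E}.
From E via lambda: add J.
From J via lambda: add C, F.
From C via lambda: add B.
From F via lambda: add H.
From B via lambda: add A.
No new states can be added; the closed set is {A, B, C, E, F, H, J}.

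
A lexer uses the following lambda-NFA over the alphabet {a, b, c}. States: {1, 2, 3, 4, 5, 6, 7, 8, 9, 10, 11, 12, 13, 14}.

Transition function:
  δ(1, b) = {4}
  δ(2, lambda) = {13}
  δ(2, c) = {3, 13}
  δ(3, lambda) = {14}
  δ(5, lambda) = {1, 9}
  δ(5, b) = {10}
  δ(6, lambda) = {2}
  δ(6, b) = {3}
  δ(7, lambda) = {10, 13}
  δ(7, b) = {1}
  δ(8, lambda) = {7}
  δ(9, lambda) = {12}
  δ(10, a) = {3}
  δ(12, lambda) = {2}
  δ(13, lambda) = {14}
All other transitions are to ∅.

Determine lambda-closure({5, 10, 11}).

Start with {5, 10, 11}.
From 5 via lambda: add 1, 9.
From 9 via lambda: add 12.
From 12 via lambda: add 2.
From 2 via lambda: add 13.
From 13 via lambda: add 14.
No new states can be added; the closed set is {1, 2, 5, 9, 10, 11, 12, 13, 14}.

{1, 2, 5, 9, 10, 11, 12, 13, 14}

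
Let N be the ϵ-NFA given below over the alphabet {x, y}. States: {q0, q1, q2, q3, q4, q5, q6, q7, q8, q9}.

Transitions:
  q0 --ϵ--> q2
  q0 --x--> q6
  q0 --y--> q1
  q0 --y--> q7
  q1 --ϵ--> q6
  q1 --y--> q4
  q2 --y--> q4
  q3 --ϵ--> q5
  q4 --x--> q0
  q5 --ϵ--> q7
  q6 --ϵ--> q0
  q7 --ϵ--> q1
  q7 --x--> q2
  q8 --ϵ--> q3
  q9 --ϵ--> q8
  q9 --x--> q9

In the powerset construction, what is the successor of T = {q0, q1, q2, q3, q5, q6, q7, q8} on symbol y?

{q0, q1, q2, q4, q6, q7}

q0 on y → {q1, q7}.
q1 on y → {q4}.
q2 on y → {q4}.
No y-transition from q3, q5, q6, q7, q8.
Union after reading y: {q1, q4, q7}.
Now take the ϵ-closure:
From q1 via ϵ: add q6.
From q6 via ϵ: add q0.
From q0 via ϵ: add q2.
No new states can be added; the closed set is {q0, q1, q2, q4, q6, q7}.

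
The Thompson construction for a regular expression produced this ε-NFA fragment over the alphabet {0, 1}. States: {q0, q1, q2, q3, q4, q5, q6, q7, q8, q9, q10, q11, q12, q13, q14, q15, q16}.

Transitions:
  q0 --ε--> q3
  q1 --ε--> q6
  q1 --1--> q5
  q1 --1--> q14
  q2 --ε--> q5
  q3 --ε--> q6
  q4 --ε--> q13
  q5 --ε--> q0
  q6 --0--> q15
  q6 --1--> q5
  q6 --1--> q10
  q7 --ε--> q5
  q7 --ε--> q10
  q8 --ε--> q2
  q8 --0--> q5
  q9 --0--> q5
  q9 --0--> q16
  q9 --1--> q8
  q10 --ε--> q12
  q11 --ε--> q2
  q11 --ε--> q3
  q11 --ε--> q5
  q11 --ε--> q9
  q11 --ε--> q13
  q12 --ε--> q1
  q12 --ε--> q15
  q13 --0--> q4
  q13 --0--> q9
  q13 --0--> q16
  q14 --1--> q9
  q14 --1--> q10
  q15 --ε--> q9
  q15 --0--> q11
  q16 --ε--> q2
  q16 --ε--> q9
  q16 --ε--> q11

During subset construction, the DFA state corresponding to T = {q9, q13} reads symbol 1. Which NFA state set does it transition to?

{q0, q2, q3, q5, q6, q8}

q9 on 1 → {q8}.
No 1-transition from q13.
Union after reading 1: {q8}.
Now take the ε-closure:
From q8 via ε: add q2.
From q2 via ε: add q5.
From q5 via ε: add q0.
From q0 via ε: add q3.
From q3 via ε: add q6.
No new states can be added; the closed set is {q0, q2, q3, q5, q6, q8}.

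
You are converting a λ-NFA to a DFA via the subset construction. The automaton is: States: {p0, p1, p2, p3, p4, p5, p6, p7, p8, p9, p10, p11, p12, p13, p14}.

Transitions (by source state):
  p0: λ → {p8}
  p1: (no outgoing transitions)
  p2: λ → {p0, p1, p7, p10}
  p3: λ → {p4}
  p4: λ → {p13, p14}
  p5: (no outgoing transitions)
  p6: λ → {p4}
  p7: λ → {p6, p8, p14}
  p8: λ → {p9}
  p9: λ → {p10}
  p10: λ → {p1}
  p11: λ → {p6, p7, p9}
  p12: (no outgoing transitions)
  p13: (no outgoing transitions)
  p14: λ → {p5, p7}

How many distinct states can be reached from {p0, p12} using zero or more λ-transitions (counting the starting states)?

Start with {p0, p12}.
From p0 via λ: add p8.
From p8 via λ: add p9.
From p9 via λ: add p10.
From p10 via λ: add p1.
λ-closure = {p0, p1, p8, p9, p10, p12}, which has 6 states.

6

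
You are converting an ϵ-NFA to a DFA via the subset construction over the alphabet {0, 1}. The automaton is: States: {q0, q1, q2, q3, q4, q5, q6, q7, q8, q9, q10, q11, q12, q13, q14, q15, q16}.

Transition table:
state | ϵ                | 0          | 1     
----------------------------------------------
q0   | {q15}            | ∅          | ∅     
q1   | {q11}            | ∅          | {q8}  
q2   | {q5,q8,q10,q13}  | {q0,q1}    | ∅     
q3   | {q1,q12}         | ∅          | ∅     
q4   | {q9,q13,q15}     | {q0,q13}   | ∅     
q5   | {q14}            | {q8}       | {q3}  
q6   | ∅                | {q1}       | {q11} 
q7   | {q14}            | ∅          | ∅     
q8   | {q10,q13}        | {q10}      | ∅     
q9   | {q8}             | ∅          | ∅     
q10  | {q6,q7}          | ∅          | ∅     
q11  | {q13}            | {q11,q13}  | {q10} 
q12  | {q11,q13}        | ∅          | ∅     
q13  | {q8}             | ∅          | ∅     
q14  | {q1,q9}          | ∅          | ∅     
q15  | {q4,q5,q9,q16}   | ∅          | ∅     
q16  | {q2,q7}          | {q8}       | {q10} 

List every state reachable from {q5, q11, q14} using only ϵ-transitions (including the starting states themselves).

Start with {q5, q11, q14}.
From q11 via ϵ: add q13.
From q14 via ϵ: add q1, q9.
From q9 via ϵ: add q8.
From q8 via ϵ: add q10.
From q10 via ϵ: add q6, q7.
No new states can be added; the closed set is {q1, q5, q6, q7, q8, q9, q10, q11, q13, q14}.

{q1, q5, q6, q7, q8, q9, q10, q11, q13, q14}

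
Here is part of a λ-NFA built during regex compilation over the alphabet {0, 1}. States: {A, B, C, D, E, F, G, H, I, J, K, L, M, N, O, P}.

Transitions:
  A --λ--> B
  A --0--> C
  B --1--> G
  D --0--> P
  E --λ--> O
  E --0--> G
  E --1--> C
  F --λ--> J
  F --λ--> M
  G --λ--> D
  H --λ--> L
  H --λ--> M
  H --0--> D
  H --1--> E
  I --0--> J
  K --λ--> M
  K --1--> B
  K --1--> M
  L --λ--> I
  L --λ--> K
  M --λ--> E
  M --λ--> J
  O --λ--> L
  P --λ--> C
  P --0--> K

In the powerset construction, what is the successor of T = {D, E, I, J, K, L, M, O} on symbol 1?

{B, C, E, I, J, K, L, M, O}

E on 1 → {C}.
K on 1 → {B, M}.
No 1-transition from D, I, J, L, M, O.
Union after reading 1: {B, C, M}.
Now take the λ-closure:
From M via λ: add E, J.
From E via λ: add O.
From O via λ: add L.
From L via λ: add I, K.
No new states can be added; the closed set is {B, C, E, I, J, K, L, M, O}.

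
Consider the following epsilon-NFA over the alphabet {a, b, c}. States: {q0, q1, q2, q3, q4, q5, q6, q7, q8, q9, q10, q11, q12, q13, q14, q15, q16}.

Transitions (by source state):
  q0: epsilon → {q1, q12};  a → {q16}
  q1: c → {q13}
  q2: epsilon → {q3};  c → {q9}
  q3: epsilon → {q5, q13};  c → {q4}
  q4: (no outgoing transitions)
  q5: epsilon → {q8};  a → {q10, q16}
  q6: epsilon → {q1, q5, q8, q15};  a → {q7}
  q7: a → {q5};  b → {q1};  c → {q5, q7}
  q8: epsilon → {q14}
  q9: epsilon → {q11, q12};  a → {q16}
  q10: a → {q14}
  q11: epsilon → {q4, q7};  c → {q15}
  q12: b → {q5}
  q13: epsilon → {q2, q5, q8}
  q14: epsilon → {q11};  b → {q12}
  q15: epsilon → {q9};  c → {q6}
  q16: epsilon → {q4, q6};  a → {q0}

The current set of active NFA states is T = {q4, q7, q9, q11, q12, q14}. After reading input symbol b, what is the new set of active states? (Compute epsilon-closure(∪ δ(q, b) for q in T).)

{q1, q4, q5, q7, q8, q11, q12, q14}

q7 on b → {q1}.
q12 on b → {q5}.
q14 on b → {q12}.
No b-transition from q4, q9, q11.
Union after reading b: {q1, q5, q12}.
Now take the epsilon-closure:
From q5 via epsilon: add q8.
From q8 via epsilon: add q14.
From q14 via epsilon: add q11.
From q11 via epsilon: add q4, q7.
No new states can be added; the closed set is {q1, q4, q5, q7, q8, q11, q12, q14}.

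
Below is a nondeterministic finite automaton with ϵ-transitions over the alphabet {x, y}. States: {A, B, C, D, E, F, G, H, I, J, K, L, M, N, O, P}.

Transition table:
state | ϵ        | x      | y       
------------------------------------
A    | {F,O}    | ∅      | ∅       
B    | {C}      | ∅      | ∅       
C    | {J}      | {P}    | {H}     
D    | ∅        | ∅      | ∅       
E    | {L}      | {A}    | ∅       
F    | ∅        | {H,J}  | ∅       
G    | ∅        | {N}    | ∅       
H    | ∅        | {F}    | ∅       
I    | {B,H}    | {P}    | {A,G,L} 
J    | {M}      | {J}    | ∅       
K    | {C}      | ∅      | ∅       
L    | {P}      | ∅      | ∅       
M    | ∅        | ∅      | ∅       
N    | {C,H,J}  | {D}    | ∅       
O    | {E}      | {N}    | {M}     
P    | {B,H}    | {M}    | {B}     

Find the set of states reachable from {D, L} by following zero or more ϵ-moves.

{B, C, D, H, J, L, M, P}

Start with {D, L}.
From L via ϵ: add P.
From P via ϵ: add B, H.
From B via ϵ: add C.
From C via ϵ: add J.
From J via ϵ: add M.
No new states can be added; the closed set is {B, C, D, H, J, L, M, P}.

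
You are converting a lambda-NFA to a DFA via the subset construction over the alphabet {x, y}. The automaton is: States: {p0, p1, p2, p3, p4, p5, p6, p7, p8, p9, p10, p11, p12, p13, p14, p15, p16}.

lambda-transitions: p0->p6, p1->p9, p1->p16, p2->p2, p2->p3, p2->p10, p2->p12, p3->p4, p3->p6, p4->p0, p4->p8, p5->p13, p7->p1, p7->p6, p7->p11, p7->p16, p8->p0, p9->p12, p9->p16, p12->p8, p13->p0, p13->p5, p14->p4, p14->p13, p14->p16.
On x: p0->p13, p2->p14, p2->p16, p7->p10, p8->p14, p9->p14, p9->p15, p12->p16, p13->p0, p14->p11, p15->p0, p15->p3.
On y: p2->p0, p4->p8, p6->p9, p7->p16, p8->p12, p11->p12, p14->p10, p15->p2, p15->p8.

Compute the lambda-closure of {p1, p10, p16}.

Start with {p1, p10, p16}.
From p1 via lambda: add p9.
From p9 via lambda: add p12.
From p12 via lambda: add p8.
From p8 via lambda: add p0.
From p0 via lambda: add p6.
No new states can be added; the closed set is {p0, p1, p6, p8, p9, p10, p12, p16}.

{p0, p1, p6, p8, p9, p10, p12, p16}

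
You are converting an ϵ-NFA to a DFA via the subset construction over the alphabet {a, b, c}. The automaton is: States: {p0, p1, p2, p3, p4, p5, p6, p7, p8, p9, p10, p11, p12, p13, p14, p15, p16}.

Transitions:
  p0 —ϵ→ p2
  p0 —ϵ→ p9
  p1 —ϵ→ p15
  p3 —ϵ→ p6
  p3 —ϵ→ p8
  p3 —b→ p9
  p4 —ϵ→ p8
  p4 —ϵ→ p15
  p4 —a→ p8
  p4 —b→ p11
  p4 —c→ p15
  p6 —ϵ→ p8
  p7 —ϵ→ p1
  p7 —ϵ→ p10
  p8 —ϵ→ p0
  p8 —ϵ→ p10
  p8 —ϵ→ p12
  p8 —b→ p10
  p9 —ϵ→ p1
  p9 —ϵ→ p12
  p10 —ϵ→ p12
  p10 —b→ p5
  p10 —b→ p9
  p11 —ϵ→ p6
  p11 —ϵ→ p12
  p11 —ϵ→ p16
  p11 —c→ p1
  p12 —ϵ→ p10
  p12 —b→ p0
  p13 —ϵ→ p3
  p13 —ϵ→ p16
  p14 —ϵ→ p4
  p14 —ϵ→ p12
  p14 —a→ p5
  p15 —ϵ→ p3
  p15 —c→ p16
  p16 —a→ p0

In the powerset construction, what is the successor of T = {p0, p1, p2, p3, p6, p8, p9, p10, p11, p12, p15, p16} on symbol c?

{p0, p1, p2, p3, p6, p8, p9, p10, p12, p15, p16}

p11 on c → {p1}.
p15 on c → {p16}.
No c-transition from p0, p1, p2, p3, p6, p8, p9, p10, p12, p16.
Union after reading c: {p1, p16}.
Now take the ϵ-closure:
From p1 via ϵ: add p15.
From p15 via ϵ: add p3.
From p3 via ϵ: add p6, p8.
From p8 via ϵ: add p0, p10, p12.
From p0 via ϵ: add p2, p9.
No new states can be added; the closed set is {p0, p1, p2, p3, p6, p8, p9, p10, p12, p15, p16}.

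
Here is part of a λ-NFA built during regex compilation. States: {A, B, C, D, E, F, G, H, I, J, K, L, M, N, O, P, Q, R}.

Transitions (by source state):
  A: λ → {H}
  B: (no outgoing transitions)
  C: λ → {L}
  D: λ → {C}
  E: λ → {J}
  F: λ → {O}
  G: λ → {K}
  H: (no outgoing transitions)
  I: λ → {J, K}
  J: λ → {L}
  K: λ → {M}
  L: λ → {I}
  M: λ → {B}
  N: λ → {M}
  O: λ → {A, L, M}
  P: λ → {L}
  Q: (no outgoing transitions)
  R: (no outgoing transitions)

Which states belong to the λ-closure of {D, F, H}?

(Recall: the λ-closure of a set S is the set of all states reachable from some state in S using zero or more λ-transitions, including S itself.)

{A, B, C, D, F, H, I, J, K, L, M, O}

Start with {D, F, H}.
From D via λ: add C.
From F via λ: add O.
From C via λ: add L.
From O via λ: add A, M.
From L via λ: add I.
From M via λ: add B.
From I via λ: add J, K.
No new states can be added; the closed set is {A, B, C, D, F, H, I, J, K, L, M, O}.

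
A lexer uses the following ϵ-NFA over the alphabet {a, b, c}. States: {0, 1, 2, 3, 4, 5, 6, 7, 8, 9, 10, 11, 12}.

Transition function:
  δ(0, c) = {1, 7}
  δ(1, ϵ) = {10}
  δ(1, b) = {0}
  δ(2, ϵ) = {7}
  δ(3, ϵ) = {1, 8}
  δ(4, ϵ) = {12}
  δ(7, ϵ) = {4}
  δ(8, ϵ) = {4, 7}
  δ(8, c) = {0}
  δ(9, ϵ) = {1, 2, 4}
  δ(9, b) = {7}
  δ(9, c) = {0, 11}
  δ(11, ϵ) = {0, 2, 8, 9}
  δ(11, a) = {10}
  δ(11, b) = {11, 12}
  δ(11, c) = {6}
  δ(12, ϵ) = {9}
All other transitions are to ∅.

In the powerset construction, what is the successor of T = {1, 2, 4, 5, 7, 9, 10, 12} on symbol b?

1 on b → {0}.
9 on b → {7}.
No b-transition from 2, 4, 5, 7, 10, 12.
Union after reading b: {0, 7}.
Now take the ϵ-closure:
From 7 via ϵ: add 4.
From 4 via ϵ: add 12.
From 12 via ϵ: add 9.
From 9 via ϵ: add 1, 2.
From 1 via ϵ: add 10.
No new states can be added; the closed set is {0, 1, 2, 4, 7, 9, 10, 12}.

{0, 1, 2, 4, 7, 9, 10, 12}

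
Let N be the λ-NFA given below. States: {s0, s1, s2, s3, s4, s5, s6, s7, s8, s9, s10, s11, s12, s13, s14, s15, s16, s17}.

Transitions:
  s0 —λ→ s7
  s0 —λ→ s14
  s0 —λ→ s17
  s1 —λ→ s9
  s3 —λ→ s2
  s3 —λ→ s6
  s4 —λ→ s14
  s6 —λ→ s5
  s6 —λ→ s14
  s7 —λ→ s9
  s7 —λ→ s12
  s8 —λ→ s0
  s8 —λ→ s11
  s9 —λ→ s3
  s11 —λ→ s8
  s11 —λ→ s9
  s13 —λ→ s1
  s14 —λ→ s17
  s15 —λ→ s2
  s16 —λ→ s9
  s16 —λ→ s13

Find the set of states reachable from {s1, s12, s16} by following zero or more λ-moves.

{s1, s2, s3, s5, s6, s9, s12, s13, s14, s16, s17}

Start with {s1, s12, s16}.
From s1 via λ: add s9.
From s16 via λ: add s13.
From s9 via λ: add s3.
From s3 via λ: add s2, s6.
From s6 via λ: add s5, s14.
From s14 via λ: add s17.
No new states can be added; the closed set is {s1, s2, s3, s5, s6, s9, s12, s13, s14, s16, s17}.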